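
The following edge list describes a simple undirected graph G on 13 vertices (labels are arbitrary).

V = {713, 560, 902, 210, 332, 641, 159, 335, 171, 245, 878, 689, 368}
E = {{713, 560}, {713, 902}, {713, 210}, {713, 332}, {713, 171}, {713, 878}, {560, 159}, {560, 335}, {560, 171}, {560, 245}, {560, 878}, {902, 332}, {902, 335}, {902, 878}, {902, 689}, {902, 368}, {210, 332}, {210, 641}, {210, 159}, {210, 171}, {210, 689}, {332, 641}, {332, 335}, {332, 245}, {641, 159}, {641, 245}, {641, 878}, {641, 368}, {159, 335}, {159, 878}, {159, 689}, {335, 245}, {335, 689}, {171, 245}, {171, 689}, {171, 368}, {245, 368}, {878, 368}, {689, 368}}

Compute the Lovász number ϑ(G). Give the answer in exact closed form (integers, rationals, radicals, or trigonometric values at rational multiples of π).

N(368) = {902, 641, 171, 245, 878, 689}, |N(368)| = 6.
N(245) = {560, 332, 641, 335, 171, 368}, |N(245)| = 6.
deg(335) = 6; N(335) = {560, 902, 332, 159, 245, 689}.
N(171) = {713, 560, 210, 245, 689, 368}, |N(171)| = 6.
13-vertex 6-regular graph: Paley(13): SR with (k,λ,μ)=(6,2,3).
spec(A) ≈ [6.0, 1.30278, -2.30278] (distinct, 5 d.p.).
λ_max=6, λ_min=-sqrt(13)/2 - 1/2; ϑ = −13·λ_min/(λ_max−λ_min) = sqrt(13).
≈ 3.605551275 (to 9 d.p.).

sqrt(13)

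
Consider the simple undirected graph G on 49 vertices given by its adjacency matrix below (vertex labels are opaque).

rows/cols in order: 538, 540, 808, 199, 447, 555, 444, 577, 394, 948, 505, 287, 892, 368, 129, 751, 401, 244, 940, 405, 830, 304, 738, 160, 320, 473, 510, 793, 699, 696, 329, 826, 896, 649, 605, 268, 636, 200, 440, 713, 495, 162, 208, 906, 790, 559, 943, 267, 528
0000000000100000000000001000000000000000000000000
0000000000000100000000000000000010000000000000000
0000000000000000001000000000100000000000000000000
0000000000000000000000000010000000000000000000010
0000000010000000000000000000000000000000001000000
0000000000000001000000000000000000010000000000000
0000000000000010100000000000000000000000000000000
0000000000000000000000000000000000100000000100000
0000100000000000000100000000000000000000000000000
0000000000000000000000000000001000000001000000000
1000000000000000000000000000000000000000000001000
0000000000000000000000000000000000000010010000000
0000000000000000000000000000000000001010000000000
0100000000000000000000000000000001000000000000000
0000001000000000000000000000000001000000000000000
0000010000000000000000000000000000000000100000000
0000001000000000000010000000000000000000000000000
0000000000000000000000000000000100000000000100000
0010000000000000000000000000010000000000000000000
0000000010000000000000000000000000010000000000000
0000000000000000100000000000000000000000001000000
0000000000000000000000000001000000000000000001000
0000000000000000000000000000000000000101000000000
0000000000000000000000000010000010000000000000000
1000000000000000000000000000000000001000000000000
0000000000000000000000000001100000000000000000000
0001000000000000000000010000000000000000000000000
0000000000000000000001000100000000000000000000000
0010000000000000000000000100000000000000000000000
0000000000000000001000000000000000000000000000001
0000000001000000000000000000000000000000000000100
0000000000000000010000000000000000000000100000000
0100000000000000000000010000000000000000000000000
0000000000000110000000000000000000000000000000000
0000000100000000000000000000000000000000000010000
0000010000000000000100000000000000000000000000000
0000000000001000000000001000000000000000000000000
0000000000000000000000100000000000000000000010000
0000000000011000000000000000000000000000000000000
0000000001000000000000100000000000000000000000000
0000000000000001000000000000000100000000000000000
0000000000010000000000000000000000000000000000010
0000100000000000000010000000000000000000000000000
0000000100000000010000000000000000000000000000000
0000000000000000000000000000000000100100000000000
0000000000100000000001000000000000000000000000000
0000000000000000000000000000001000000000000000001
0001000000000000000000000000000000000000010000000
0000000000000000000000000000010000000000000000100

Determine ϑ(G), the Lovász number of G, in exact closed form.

49*cos(pi/49)/(cos(pi/49) + 1)

N(208) = {447, 830}, |N(208)| = 2.
deg(368) = 2; N(368) = {540, 649}.
deg(528) = 2; N(528) = {696, 943}.
deg(636) = 2; N(636) = {892, 320}.
Regular of degree 2 on 49 vertices: the odd cycle C_{49}.
spec(A) ≈ [2.0, 1.98358, 1.93459, 1.853834, 1.742637, 1.602827, 1.436699, 1.24698, 1.036785, 0.809567, 0.569055, 0.3192, 0.064103, -0.192046, -0.445042, -0.69073, -0.925077, -1.144233, -1.344602, -1.522892, -1.676176, -1.801938, -1.898111, -1.963118, -1.995891] (distinct, 6 d.p.).
ϑ = −N·λ_min/(λ_max−λ_min) = −49·(-2*cos(pi/49))/(2−(-2*cos(pi/49))) = 49*cos(pi/49)/(cos(pi/49) + 1).
≈ 24.47480518 (to 8 d.p.).
Sandwich: α(G)=24 ≤ ϑ(G)=49*cos(pi/49)/(cos(pi/49) + 1) ≤ χ(Ḡ)=25 (both strict).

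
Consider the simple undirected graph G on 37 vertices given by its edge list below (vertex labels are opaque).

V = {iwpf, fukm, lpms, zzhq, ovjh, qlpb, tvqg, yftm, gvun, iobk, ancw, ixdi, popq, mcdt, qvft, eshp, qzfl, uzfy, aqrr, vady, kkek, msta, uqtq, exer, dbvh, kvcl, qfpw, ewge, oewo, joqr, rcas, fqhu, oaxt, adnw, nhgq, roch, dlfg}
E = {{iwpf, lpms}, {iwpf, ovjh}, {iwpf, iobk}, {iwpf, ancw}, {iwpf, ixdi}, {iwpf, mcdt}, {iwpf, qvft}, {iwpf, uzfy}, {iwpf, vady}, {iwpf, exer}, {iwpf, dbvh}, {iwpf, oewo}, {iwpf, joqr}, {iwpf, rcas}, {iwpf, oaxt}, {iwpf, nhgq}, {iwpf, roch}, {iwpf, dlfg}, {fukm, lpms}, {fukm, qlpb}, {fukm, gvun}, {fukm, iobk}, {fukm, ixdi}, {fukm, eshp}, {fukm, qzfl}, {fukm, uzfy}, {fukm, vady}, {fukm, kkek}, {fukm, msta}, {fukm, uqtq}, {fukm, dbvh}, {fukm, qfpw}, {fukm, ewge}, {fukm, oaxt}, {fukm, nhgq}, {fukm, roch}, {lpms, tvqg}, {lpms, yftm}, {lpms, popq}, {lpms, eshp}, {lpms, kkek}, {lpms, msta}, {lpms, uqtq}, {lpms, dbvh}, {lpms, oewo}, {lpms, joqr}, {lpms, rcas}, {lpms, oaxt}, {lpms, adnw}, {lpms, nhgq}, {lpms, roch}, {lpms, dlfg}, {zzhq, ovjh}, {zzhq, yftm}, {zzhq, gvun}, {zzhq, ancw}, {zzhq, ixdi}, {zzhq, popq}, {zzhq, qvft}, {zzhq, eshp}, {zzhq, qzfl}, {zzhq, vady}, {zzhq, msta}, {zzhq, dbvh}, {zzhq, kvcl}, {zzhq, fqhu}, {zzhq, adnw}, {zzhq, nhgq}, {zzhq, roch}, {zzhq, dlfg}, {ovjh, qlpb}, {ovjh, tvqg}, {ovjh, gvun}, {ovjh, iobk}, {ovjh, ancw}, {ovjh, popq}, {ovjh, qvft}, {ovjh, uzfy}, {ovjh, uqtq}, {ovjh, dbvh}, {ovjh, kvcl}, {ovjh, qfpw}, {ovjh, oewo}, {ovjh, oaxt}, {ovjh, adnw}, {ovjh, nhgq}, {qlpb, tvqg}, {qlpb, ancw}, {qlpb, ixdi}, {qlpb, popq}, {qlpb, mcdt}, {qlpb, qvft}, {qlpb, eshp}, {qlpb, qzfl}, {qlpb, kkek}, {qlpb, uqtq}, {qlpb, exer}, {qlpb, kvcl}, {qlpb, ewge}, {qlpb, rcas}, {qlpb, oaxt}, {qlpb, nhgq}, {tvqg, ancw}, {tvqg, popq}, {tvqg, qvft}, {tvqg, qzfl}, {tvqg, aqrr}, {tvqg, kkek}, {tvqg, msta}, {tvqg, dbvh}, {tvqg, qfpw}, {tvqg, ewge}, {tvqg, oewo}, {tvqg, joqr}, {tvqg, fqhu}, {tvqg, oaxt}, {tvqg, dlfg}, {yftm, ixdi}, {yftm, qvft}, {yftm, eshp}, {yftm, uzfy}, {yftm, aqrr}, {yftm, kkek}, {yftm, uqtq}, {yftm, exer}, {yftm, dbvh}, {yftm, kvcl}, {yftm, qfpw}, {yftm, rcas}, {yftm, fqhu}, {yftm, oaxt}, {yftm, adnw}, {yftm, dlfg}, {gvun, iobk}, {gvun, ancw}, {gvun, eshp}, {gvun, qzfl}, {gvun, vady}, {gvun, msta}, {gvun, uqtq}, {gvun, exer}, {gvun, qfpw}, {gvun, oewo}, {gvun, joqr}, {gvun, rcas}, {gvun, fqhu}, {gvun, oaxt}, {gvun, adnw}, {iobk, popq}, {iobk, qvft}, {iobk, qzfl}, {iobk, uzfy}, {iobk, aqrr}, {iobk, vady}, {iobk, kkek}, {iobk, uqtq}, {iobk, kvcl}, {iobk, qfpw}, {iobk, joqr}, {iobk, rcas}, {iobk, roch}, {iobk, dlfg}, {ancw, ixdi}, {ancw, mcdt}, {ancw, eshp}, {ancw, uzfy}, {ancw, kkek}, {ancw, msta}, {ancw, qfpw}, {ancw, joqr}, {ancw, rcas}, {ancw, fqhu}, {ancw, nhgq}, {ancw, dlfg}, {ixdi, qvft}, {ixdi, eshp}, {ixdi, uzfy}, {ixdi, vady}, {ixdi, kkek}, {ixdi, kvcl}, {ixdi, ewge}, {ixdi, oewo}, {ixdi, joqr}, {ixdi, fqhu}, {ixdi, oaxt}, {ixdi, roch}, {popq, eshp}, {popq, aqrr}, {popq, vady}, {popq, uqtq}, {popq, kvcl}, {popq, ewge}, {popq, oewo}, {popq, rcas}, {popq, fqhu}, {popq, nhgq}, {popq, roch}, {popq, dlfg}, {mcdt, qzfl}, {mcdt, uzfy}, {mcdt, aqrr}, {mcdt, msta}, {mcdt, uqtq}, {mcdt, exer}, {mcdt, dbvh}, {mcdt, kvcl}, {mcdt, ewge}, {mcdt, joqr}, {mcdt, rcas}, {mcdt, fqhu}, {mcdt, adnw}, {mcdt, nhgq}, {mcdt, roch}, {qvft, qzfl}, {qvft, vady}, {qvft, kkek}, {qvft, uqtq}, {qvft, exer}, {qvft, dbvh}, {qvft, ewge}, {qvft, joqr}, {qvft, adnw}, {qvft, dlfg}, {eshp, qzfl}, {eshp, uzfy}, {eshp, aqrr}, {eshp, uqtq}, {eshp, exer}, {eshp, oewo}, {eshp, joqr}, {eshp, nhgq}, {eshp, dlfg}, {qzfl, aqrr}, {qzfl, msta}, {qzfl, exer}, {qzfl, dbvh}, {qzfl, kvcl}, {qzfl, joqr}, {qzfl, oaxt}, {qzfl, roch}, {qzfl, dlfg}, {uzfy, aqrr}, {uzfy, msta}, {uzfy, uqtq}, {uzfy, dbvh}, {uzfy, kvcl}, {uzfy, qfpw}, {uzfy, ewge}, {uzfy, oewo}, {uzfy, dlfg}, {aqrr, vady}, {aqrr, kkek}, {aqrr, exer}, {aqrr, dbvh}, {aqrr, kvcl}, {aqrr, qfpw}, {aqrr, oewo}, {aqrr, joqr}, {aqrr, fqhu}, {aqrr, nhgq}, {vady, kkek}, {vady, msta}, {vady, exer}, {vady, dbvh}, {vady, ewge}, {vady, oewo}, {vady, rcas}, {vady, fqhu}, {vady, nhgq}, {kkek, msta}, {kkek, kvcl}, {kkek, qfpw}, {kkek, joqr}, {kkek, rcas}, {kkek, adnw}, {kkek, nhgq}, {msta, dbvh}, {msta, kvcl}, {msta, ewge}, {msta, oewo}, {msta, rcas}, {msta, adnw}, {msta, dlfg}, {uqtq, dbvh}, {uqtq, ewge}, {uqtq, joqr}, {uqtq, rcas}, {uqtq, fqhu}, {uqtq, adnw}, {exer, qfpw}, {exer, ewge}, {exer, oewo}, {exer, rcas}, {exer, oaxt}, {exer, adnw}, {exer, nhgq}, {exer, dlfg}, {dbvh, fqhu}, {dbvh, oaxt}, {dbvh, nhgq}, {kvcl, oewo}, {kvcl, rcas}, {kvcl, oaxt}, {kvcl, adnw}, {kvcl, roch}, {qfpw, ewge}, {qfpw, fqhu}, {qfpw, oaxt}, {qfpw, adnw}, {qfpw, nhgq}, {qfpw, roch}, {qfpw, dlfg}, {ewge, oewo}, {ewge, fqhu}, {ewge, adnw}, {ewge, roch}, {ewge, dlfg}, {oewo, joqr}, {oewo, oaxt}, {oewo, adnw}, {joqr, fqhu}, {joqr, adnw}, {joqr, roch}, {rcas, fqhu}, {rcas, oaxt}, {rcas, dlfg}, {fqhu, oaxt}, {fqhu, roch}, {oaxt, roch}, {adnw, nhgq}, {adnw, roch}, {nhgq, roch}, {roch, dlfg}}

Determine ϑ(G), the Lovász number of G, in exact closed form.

sqrt(37)

deg(popq) = 18; N(popq) = {lpms, zzhq, ovjh, qlpb, tvqg, iobk, eshp, aqrr, vady, uqtq, kvcl, ewge, oewo, rcas, fqhu, nhgq, roch, dlfg}.
deg(vady) = 18; N(vady) = {iwpf, fukm, zzhq, gvun, iobk, ixdi, popq, qvft, aqrr, kkek, msta, exer, dbvh, ewge, oewo, rcas, fqhu, nhgq}.
N(ewge) = {fukm, qlpb, tvqg, ixdi, popq, mcdt, qvft, uzfy, vady, msta, uqtq, exer, qfpw, oewo, fqhu, adnw, roch, dlfg}, |N(ewge)| = 18.
deg(joqr) = 18; N(joqr) = {iwpf, lpms, tvqg, gvun, iobk, ancw, ixdi, mcdt, qvft, eshp, qzfl, aqrr, kkek, uqtq, oewo, fqhu, adnw, roch}.
Every vertex has degree 18 (N=37); Paley(37): SR with (k,λ,μ)=(18,8,9).
A has 3 distinct eigenvalues ≈ [18.0, 2.541381, -3.541381].
−37·(-sqrt(37)/2 - 1/2) / ((18)−(-sqrt(37)/2 - 1/2)) = sqrt(37) = ϑ(G).
= 6.0828… (decimal).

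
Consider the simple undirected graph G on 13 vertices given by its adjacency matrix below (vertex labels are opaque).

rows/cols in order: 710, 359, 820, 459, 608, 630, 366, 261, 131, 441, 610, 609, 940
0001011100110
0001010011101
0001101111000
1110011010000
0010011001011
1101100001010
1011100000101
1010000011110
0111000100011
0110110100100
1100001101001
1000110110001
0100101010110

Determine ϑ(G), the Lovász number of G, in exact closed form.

sqrt(13)

N(710) = {459, 630, 366, 261, 610, 609}, |N(710)| = 6.
deg(608) = 6; N(608) = {820, 630, 366, 441, 609, 940}.
Vertex 131 has 6 neighbors: 359, 820, 459, 261, 609, 940.
Vertex 820 has 6 neighbors: 459, 608, 366, 261, 131, 441.
G on 13 vertices is 6-regular; strongly regular (13,6,2,3).
The 3 distinct eigenvalues: [6.0, 1.3028, -2.3028].
λ_max=6, λ_min=-sqrt(13)/2 - 1/2; ϑ = −13·λ_min/(λ_max−λ_min) = sqrt(13).
ϑ(G) ≈ 3.6055513.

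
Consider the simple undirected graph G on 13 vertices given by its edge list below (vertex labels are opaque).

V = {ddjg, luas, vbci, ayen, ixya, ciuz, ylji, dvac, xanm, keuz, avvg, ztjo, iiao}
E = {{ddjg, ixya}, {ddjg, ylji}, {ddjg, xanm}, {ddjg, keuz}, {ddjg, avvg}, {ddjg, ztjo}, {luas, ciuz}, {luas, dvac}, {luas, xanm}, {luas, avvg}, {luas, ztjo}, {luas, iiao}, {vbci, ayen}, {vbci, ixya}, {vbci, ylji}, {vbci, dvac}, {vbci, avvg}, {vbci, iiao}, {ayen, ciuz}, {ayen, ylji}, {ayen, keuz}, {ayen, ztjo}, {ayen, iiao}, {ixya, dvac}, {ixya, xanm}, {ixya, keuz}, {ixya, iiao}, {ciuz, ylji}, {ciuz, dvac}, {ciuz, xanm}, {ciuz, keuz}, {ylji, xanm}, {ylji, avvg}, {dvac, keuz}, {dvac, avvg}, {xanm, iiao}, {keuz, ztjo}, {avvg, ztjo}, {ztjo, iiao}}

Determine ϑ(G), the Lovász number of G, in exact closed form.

sqrt(13)

deg(vbci) = 6; N(vbci) = {ayen, ixya, ylji, dvac, avvg, iiao}.
Vertex ztjo has 6 neighbors: ddjg, luas, ayen, keuz, avvg, iiao.
N(ciuz) = {luas, ayen, ylji, dvac, xanm, keuz}, |N(ciuz)| = 6.
N(ayen) = {vbci, ciuz, ylji, keuz, ztjo, iiao}, |N(ayen)| = 6.
deg(v) = 6 for all v (|V|=13); SR(13,6,2,3) — a Paley graph.
spec(A) ≈ [6.0, 1.303, -2.303] (distinct, 3 d.p.).
With N=13: ϑ(G) = 13·(-(-sqrt(13)/2 - 1/2))/(6−(-sqrt(13)/2 - 1/2)) = sqrt(13).
ϑ(G) ≈ 3.605551.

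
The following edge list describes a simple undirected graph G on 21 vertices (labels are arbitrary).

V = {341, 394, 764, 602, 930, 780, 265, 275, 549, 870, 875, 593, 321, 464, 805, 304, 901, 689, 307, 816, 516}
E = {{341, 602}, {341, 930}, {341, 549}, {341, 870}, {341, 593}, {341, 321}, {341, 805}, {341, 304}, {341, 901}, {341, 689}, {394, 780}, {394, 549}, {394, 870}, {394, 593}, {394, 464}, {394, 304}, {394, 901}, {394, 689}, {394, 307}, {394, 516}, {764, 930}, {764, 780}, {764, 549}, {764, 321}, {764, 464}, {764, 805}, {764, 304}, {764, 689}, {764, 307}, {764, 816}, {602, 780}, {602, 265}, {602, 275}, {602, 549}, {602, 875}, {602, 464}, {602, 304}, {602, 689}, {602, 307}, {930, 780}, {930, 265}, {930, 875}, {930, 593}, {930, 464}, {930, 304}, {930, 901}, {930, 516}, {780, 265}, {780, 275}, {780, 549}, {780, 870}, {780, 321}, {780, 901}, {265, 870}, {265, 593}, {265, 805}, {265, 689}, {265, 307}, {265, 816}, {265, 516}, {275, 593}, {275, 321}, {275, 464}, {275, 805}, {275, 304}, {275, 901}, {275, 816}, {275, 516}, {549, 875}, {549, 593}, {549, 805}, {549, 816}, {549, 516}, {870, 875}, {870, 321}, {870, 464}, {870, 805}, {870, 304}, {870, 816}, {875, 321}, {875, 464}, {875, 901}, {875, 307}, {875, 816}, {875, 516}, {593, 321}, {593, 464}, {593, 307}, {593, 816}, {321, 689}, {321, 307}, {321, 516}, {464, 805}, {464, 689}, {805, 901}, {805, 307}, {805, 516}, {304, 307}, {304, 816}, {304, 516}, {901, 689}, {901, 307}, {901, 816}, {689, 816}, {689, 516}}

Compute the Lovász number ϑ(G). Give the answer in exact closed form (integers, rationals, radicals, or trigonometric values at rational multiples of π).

6

deg(805) = 10; N(805) = {341, 764, 265, 275, 549, 870, 464, 901, 307, 516}.
N(875) = {602, 930, 549, 870, 321, 464, 901, 307, 816, 516}, |N(875)| = 10.
N(930) = {341, 764, 780, 265, 875, 593, 464, 304, 901, 516}, |N(930)| = 10.
Vertex 307 has 10 neighbors: 394, 764, 602, 265, 875, 593, 321, 805, 304, 901.
21-vertex 10-regular graph: Kneser K(7,2) on C(7,2)=21 vertices.
spec(A) ≈ [10.0, 1.0, -4.0] (distinct, 3 d.p.).
Lovász: ϑ = −21(-4)/(10+-1*(-4)) = 6.
Numerically 6.000000000.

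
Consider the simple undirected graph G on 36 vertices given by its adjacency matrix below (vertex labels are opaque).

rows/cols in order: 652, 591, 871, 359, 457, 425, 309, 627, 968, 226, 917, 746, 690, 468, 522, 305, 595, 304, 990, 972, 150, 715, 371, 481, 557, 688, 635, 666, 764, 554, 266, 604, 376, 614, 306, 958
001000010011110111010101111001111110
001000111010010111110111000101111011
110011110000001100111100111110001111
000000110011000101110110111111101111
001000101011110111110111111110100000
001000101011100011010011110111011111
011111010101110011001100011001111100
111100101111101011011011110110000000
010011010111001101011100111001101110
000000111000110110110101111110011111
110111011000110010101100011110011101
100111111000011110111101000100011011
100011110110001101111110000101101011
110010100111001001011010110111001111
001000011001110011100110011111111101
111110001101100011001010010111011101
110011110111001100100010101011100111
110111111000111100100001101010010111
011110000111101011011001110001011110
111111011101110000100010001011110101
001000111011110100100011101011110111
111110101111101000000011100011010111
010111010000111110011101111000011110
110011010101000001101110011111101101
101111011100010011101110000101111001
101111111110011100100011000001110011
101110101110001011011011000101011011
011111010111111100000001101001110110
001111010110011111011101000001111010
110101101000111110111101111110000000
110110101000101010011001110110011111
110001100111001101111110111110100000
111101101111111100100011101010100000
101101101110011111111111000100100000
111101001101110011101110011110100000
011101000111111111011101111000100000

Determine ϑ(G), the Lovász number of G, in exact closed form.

8

Vertex 591 has 21 neighbors: 871, 309, 627, 968, 917, 468, 305, 595, 304, 990, 972, 715, 371, 481, 666, 554, 266, 604, 376, 306, 958.
Vertex 150 has 21 neighbors: 871, 309, 627, 968, 917, 746, 690, 468, 305, 990, 371, 481, 557, 635, 764, 554, 266, 604, 614, 306, 958.
Vertex 481 has 21 neighbors: 652, 591, 457, 425, 627, 226, 746, 304, 990, 150, 715, 371, 688, 635, 666, 764, 554, 266, 376, 614, 958.
deg(715) = 21; N(715) = {652, 591, 871, 359, 457, 309, 968, 226, 917, 746, 690, 522, 371, 481, 557, 764, 554, 604, 614, 306, 958}.
36-vertex 21-regular graph: Kneser-type, 2-subsets of [9].
A has 3 distinct eigenvalues ≈ [21.0, 1.0, -6.0].
With N=36: ϑ(G) = 36·(-1*(-6))/(21−(-6)) = 8.
= 8.000000… (decimal).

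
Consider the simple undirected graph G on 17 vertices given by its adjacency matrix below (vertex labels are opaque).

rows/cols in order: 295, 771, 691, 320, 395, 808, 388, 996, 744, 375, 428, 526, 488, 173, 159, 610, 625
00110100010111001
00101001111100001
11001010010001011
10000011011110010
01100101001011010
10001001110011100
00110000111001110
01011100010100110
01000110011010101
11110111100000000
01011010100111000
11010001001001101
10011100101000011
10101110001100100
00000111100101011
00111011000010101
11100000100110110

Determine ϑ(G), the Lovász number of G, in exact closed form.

Vertex 375 has 8 neighbors: 295, 771, 691, 320, 808, 388, 996, 744.
deg(159) = 8; N(159) = {808, 388, 996, 744, 526, 173, 610, 625}.
N(488) = {295, 320, 395, 808, 744, 428, 610, 625}, |N(488)| = 8.
N(388) = {691, 320, 744, 375, 428, 173, 159, 610}, |N(388)| = 8.
Every vertex has degree 8 (N=17); Paley(17): SR with (k,λ,μ)=(8,3,4).
spec(A) ≈ [8.0, 1.561553, -2.561553] (distinct, 6 d.p.).
Lovász: ϑ = −17(-sqrt(17)/2 - 1/2)/(8+-(-sqrt(17)/2 - 1/2)) = sqrt(17).
ϑ(G) ≈ 4.12310563.

sqrt(17)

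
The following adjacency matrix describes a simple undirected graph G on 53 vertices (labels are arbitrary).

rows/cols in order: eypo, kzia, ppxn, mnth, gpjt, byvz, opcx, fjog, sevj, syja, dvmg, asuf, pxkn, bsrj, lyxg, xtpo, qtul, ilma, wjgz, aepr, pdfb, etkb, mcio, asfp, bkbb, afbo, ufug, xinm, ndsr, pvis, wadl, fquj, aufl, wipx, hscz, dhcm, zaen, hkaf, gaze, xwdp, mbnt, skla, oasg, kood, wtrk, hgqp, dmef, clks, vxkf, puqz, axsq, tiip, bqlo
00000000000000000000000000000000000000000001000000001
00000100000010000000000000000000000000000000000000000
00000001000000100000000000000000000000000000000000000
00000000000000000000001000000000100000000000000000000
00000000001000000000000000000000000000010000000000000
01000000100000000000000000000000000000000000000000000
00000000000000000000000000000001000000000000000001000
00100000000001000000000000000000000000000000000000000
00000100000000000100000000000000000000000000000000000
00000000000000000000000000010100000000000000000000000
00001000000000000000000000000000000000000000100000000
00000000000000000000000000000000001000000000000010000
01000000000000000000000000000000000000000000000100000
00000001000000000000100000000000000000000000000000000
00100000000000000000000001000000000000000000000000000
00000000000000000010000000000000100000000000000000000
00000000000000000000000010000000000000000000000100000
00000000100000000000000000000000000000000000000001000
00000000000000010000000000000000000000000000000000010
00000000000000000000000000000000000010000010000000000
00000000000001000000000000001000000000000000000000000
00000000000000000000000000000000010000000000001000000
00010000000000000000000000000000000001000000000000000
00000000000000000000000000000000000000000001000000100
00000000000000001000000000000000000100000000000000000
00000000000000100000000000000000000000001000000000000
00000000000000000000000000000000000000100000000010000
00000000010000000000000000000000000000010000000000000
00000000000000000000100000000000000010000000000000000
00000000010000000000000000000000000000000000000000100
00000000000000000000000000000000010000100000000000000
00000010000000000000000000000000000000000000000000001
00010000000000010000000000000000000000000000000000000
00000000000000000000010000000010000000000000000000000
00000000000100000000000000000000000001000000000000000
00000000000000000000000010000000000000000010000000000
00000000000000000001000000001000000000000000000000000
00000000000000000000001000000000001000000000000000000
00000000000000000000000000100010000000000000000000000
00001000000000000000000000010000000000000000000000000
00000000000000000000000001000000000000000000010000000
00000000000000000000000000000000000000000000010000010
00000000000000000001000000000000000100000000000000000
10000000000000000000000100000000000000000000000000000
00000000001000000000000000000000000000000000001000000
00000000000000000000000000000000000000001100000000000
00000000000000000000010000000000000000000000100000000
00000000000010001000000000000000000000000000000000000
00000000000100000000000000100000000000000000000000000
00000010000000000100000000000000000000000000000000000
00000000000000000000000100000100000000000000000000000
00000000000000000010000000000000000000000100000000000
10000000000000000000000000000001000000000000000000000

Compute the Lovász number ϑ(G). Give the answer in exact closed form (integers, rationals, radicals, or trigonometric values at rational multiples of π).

53*cos(pi/53)/(cos(pi/53) + 1)

N(aufl) = {mnth, xtpo}, |N(aufl)| = 2.
deg(oasg) = 2; N(oasg) = {aepr, dhcm}.
Vertex ufug has 2 neighbors: gaze, vxkf.
Vertex hkaf has 2 neighbors: mcio, hscz.
deg(v) = 2 for all v (|V|=53); connected 2-regular on 53 ⇒ C_{53}.
spec(A) ≈ [2.0, 1.985962, 1.944046, 1.874839, 1.779314, 1.658811, 1.515022, 1.349966, 1.165959, 0.965584, 0.751655, 0.527174, 0.295293, 0.059267, -0.177592, -0.411957, -0.64054, -0.86013, -1.067647, -1.260176, -1.435015, -1.589709, -1.722087, -1.830291, -1.912802, -1.968461, -1.996487] (distinct, 6 d.p.).
With N=53: ϑ(G) = 53·(-(-1)*2*cos(pi/53))/(2−(-2*cos(pi/53))) = 53*cos(pi/53)/(cos(pi/53) + 1).
= 26.47671… (decimal).
26 ≤ 53*cos(pi/53)/(cos(pi/53) + 1) ≤ 27: both strict.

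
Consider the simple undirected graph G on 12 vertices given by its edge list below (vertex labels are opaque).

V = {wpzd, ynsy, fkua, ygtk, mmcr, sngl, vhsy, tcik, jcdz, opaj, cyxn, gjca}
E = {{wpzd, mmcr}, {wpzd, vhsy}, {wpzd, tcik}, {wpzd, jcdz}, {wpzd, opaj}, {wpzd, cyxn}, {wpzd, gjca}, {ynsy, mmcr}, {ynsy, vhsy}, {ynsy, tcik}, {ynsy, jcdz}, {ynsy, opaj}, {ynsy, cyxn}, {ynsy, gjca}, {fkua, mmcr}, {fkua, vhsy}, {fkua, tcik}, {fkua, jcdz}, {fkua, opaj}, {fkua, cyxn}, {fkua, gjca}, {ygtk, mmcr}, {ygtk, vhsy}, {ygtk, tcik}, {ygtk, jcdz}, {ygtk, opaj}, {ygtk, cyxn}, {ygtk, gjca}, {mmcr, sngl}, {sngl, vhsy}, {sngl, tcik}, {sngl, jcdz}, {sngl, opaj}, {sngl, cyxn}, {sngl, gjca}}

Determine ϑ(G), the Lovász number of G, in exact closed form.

7

deg(opaj) = 5; N(opaj) = {wpzd, ynsy, fkua, ygtk, sngl}.
N(sngl) = {mmcr, vhsy, tcik, jcdz, opaj, cyxn, gjca}, |N(sngl)| = 7.
Vertex gjca has 5 neighbors: wpzd, ynsy, fkua, ygtk, sngl.
Vertex ynsy has 7 neighbors: mmcr, vhsy, tcik, jcdz, opaj, cyxn, gjca.
2 parts of sizes [7, 5]; α(G) = 7 = ϑ (perfect).
ϑ(G) ≈ 7.000000000.
Sandwich: α(G)=7 ≤ ϑ(G)=7 ≤ χ(Ḡ)=7 (collapsed).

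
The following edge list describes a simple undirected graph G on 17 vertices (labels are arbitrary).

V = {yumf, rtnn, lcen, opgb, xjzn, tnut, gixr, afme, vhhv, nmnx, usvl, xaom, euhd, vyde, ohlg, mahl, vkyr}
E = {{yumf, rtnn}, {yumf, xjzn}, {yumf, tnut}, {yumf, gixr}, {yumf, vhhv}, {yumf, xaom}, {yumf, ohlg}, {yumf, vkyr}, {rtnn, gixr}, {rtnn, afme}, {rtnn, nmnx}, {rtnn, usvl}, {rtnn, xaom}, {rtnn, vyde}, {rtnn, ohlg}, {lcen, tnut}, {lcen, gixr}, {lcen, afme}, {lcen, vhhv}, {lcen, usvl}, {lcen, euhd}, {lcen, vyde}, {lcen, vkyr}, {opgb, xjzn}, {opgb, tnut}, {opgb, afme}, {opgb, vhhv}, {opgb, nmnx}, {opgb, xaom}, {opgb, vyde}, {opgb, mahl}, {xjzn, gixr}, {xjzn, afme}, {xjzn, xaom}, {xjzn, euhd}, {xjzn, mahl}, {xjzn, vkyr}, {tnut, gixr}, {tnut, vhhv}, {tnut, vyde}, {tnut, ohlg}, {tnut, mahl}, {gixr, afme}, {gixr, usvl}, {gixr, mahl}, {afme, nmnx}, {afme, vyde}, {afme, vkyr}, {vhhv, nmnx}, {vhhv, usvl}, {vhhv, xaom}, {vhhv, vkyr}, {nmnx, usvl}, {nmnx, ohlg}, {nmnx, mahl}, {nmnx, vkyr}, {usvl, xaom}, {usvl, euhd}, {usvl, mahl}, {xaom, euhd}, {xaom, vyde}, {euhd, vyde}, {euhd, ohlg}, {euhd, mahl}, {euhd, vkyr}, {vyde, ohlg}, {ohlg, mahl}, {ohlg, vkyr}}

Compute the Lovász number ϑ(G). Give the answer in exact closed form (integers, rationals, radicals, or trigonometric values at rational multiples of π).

sqrt(17)

deg(mahl) = 8; N(mahl) = {opgb, xjzn, tnut, gixr, nmnx, usvl, euhd, ohlg}.
Vertex vhhv has 8 neighbors: yumf, lcen, opgb, tnut, nmnx, usvl, xaom, vkyr.
N(vyde) = {rtnn, lcen, opgb, tnut, afme, xaom, euhd, ohlg}, |N(vyde)| = 8.
N(euhd) = {lcen, xjzn, usvl, xaom, vyde, ohlg, mahl, vkyr}, |N(euhd)| = 8.
Every vertex has degree 8 (N=17); SR(17,8,3,4) — a Paley graph.
Distinct eigenvalues (to 6 d.p.): [8.0, 1.561553, -2.561553].
With N=17: ϑ(G) = 17·(-(-sqrt(17)/2 - 1/2))/(8−(-sqrt(17)/2 - 1/2)) = sqrt(17).
≈ 4.12310563 (to 8 d.p.).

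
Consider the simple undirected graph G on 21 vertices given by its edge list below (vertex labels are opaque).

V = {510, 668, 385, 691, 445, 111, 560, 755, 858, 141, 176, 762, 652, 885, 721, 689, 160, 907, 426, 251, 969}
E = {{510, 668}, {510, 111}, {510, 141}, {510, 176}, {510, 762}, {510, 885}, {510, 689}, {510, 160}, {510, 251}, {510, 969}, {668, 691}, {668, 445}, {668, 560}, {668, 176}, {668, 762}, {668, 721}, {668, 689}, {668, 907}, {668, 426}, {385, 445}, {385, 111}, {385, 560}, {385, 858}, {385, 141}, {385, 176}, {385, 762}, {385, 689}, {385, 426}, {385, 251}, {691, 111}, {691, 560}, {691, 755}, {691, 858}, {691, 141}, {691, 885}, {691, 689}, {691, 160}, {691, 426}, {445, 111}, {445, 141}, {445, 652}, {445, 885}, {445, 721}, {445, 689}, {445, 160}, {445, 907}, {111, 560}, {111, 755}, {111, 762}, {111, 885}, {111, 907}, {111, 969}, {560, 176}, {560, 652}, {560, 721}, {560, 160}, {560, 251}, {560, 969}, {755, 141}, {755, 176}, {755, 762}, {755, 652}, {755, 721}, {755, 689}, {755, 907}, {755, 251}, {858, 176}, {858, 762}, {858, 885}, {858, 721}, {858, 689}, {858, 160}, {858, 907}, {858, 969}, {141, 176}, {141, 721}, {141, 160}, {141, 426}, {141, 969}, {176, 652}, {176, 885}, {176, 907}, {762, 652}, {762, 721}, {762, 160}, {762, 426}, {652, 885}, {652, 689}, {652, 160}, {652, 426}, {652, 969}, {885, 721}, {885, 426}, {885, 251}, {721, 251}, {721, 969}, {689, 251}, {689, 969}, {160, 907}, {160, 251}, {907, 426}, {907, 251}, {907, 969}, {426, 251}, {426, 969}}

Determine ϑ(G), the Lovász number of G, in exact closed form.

6

Vertex 762 has 10 neighbors: 510, 668, 385, 111, 755, 858, 652, 721, 160, 426.
N(907) = {668, 445, 111, 755, 858, 176, 160, 426, 251, 969}, |N(907)| = 10.
N(445) = {668, 385, 111, 141, 652, 885, 721, 689, 160, 907}, |N(445)| = 10.
Vertex 858 has 10 neighbors: 385, 691, 176, 762, 885, 721, 689, 160, 907, 969.
deg(v) = 10 for all v (|V|=21); Kneser-type, 2-subsets of [7].
Distinct eigenvalues (to 4 d.p.): [10.0, 1.0, -4.0].
λ_max=10, λ_min=-4; ϑ = −21·λ_min/(λ_max−λ_min) = 6.
Numerically 6.000000.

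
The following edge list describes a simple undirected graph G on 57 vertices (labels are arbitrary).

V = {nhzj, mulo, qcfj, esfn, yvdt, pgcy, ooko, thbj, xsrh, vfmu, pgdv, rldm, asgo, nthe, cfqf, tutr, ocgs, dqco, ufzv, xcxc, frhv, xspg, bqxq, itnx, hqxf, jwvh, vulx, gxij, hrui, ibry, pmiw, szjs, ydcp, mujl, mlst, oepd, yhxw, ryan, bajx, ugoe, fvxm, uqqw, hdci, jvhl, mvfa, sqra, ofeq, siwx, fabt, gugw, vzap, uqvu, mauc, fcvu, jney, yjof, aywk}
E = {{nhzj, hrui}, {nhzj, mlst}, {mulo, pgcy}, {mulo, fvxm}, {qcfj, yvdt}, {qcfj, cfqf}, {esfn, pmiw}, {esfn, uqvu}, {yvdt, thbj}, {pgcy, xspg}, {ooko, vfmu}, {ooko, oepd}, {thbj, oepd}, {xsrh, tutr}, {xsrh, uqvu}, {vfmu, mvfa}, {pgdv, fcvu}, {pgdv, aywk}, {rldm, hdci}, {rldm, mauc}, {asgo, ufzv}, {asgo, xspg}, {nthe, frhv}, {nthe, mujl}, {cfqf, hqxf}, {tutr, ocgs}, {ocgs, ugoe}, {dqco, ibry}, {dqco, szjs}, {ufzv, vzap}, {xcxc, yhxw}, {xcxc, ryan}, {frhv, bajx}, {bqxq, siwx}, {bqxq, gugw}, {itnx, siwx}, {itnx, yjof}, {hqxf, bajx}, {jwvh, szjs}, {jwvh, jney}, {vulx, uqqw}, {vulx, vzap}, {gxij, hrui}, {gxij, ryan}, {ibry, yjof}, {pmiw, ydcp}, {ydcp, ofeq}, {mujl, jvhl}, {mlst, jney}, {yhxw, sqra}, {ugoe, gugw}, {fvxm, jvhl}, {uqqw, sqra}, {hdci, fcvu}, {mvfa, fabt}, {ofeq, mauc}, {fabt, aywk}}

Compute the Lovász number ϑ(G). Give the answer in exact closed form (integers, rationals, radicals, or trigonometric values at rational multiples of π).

57*cos(pi/57)/(cos(pi/57) + 1)

Vertex ryan has 2 neighbors: xcxc, gxij.
deg(jney) = 2; N(jney) = {jwvh, mlst}.
deg(bqxq) = 2; N(bqxq) = {siwx, gugw}.
N(jwvh) = {szjs, jney}, |N(jwvh)| = 2.
57-vertex 2-regular graph: a single 57-cycle (edge-transitive).
spec(A) ≈ [2.0, 1.987861, 1.951593, 1.891634, 1.808714, 1.703839, 1.578281, 1.433565, 1.271447, 1.093896, 0.903067, 0.701275, 0.490971, 0.274707, 0.055109, -0.165159, -0.383421, -0.59703, -0.803391, -1.0, -1.184471, -1.354563, -1.508213, -1.643556, -1.758948, -1.852988, -1.924536, -1.972723, -1.996963] (distinct, 6 d.p.).
Lovász: ϑ = −57(-2*cos(pi/57))/(2+-(-1)*2*cos(pi/57)) = 57*cos(pi/57)/(cos(pi/57) + 1).
= 28.4783… (decimal).
Check 28 ≤ 57*cos(pi/57)/(cos(pi/57) + 1) ≤ 29: both strict.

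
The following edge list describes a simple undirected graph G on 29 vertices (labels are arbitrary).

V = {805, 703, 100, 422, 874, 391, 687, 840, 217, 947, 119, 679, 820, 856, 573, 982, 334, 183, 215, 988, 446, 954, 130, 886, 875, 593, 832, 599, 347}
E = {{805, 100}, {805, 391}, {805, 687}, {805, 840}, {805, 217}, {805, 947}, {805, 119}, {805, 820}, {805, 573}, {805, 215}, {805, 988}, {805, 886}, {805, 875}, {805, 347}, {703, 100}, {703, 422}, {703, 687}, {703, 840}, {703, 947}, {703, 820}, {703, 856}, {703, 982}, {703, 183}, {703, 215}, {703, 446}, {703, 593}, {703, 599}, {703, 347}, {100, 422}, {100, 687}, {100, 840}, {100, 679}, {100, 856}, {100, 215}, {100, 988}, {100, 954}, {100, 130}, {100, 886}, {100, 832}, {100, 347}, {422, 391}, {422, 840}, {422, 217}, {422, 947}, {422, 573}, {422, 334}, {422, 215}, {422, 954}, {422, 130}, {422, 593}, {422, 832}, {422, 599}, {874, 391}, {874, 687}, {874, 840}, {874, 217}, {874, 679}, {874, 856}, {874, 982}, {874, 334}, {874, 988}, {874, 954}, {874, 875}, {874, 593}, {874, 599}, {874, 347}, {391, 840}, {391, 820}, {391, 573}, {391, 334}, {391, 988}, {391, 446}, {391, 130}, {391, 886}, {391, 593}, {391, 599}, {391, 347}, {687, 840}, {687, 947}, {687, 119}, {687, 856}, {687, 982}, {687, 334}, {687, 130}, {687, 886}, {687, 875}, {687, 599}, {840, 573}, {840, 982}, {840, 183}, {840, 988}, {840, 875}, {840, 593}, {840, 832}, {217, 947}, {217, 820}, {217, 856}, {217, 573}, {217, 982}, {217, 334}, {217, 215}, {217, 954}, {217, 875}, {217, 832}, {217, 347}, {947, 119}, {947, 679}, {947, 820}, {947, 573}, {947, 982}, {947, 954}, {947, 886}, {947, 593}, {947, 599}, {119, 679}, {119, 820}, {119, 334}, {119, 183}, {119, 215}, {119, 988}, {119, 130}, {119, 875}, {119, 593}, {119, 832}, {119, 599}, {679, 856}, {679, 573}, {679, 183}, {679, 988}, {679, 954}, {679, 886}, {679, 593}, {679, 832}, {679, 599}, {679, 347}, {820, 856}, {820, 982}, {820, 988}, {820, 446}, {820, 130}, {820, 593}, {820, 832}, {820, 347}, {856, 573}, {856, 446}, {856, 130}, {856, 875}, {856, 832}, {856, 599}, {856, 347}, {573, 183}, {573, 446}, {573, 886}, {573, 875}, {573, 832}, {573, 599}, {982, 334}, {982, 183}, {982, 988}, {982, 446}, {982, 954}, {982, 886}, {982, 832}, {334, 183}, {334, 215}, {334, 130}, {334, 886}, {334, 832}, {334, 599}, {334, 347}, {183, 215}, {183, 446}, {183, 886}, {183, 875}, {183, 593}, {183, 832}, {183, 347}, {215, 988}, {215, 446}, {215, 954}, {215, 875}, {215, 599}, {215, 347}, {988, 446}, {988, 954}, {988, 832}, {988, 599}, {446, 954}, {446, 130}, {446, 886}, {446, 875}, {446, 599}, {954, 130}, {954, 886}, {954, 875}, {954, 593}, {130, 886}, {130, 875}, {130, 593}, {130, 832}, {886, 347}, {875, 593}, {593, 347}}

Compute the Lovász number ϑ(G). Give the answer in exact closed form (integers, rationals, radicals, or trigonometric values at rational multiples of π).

N(100) = {805, 703, 422, 687, 840, 679, 856, 215, 988, 954, 130, 886, 832, 347}, |N(100)| = 14.
Vertex 599 has 14 neighbors: 703, 422, 874, 391, 687, 947, 119, 679, 856, 573, 334, 215, 988, 446.
Vertex 215 has 14 neighbors: 805, 703, 100, 422, 217, 119, 334, 183, 988, 446, 954, 875, 599, 347.
N(347) = {805, 703, 100, 874, 391, 217, 679, 820, 856, 334, 183, 215, 886, 593}, |N(347)| = 14.
G on 29 vertices is 14-regular; Paley(29): SR with (k,λ,μ)=(14,6,7).
A has 3 distinct eigenvalues ≈ [14.0, 2.192582, -3.192582].
ϑ = −N·λ_min/(λ_max−λ_min) = −29·(-sqrt(29)/2 - 1/2)/(14−(-sqrt(29)/2 - 1/2)) = sqrt(29).
= 5.38516481… (decimal).

sqrt(29)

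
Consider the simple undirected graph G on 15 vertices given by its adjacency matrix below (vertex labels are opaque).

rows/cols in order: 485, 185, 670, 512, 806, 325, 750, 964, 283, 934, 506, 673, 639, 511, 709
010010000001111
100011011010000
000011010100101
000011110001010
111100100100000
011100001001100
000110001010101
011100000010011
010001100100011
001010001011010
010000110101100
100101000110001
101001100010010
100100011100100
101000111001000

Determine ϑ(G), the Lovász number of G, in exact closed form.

5

Vertex 673 has 6 neighbors: 485, 512, 325, 934, 506, 709.
deg(185) = 6; N(185) = {485, 806, 325, 964, 283, 506}.
deg(639) = 6; N(639) = {485, 670, 325, 750, 506, 511}.
N(325) = {185, 670, 512, 283, 673, 639}, |N(325)| = 6.
6-regular, N=15; Kneser-type, 2-subsets of [6].
A has 3 distinct eigenvalues ≈ [6.0, 1.0, -3.0].
Lovász: ϑ = −15(-3)/(6+-1*(-3)) = 5.
≈ 5.00000 (to 5 d.p.).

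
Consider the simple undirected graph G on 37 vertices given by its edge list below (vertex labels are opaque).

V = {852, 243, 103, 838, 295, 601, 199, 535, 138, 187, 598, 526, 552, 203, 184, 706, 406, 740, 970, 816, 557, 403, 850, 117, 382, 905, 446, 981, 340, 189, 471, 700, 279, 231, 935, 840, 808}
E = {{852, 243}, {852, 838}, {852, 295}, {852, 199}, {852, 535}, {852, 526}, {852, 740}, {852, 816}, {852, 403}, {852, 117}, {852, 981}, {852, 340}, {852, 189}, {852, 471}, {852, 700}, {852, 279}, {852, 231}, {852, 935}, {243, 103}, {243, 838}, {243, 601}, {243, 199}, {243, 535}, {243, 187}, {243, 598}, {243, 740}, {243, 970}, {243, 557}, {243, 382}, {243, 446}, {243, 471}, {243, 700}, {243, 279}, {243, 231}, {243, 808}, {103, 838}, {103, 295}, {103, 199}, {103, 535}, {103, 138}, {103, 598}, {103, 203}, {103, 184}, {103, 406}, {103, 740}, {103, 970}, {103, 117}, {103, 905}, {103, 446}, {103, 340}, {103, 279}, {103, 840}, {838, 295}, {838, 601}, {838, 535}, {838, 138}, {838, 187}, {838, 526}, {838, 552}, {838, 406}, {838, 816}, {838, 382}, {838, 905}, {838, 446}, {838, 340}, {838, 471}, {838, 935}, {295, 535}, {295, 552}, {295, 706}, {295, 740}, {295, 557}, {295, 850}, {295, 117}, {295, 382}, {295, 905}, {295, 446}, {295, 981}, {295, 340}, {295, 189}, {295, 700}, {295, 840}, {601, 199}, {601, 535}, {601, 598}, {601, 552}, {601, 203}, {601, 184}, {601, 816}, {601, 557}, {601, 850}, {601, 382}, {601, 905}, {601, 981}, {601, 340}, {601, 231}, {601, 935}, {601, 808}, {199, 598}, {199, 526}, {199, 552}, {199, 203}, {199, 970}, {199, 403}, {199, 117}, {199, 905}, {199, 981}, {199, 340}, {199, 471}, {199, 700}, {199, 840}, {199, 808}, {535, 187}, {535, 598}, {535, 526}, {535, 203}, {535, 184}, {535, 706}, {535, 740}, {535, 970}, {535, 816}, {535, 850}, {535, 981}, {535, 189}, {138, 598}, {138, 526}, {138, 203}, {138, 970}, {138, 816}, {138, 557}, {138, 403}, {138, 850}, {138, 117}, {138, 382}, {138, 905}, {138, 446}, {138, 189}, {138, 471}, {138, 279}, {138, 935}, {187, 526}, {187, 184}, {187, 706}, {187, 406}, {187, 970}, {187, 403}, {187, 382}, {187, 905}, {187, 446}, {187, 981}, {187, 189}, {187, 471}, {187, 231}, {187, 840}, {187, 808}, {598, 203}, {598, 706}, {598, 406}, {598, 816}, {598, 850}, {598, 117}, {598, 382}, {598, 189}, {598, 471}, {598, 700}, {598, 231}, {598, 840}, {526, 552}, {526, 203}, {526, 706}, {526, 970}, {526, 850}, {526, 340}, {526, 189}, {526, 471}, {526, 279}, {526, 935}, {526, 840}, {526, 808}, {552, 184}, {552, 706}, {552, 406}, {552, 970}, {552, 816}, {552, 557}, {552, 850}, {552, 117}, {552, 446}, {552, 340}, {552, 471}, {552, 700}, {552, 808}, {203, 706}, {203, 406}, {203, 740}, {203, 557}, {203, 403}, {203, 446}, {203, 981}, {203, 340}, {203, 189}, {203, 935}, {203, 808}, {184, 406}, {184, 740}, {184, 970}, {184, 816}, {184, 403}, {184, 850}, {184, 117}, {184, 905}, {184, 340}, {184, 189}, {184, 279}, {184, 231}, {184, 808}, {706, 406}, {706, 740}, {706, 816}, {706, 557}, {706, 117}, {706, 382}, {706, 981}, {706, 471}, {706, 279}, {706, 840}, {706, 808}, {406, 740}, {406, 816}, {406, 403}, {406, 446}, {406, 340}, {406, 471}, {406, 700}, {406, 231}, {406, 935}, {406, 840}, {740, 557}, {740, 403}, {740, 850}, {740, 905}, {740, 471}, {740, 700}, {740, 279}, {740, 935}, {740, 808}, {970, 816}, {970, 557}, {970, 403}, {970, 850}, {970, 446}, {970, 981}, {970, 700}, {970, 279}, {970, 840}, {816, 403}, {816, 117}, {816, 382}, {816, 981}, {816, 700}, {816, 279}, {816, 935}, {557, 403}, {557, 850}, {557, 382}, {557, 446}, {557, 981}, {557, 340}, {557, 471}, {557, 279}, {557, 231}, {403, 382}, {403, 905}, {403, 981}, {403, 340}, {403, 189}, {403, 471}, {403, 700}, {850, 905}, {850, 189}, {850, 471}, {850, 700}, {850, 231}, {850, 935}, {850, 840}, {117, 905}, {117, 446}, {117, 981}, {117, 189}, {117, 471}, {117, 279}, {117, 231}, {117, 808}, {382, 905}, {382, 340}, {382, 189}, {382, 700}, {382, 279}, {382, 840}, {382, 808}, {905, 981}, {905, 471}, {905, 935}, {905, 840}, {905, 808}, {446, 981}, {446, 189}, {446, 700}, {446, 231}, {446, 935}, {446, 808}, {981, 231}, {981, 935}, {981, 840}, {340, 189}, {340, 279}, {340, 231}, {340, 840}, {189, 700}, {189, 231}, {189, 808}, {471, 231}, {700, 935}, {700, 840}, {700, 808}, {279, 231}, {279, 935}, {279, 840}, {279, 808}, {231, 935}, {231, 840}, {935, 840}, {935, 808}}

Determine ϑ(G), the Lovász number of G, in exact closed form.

sqrt(37)

N(526) = {852, 838, 199, 535, 138, 187, 552, 203, 706, 970, 850, 340, 189, 471, 279, 935, 840, 808}, |N(526)| = 18.
deg(816) = 18; N(816) = {852, 838, 601, 535, 138, 598, 552, 184, 706, 406, 970, 403, 117, 382, 981, 700, 279, 935}.
deg(838) = 18; N(838) = {852, 243, 103, 295, 601, 535, 138, 187, 526, 552, 406, 816, 382, 905, 446, 340, 471, 935}.
deg(138) = 18; N(138) = {103, 838, 598, 526, 203, 970, 816, 557, 403, 850, 117, 382, 905, 446, 189, 471, 279, 935}.
G on 37 vertices is 18-regular; SR(37,18,8,9) — a Paley graph.
The 3 distinct eigenvalues: [18.0, 2.541, -3.541].
ϑ = −N·λ_min/(λ_max−λ_min) = −37·(-sqrt(37)/2 - 1/2)/(18−(-sqrt(37)/2 - 1/2)) = sqrt(37).
Numerically 6.08276253.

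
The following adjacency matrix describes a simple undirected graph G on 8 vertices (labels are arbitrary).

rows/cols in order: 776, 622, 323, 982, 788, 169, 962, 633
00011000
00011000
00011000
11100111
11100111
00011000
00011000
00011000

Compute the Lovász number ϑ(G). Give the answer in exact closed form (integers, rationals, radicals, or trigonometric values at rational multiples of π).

Vertex 776 has 2 neighbors: 982, 788.
N(962) = {982, 788}, |N(962)| = 2.
N(622) = {982, 788}, |N(622)| = 2.
N(323) = {982, 788}, |N(323)| = 2.
Complete 2-partite, parts [6, 2]: perfect, ϑ = α = 6.
ϑ(G) ≈ 6.000000.
Lovász sandwich 6 ≤ 6 ≤ 6: collapsed.

6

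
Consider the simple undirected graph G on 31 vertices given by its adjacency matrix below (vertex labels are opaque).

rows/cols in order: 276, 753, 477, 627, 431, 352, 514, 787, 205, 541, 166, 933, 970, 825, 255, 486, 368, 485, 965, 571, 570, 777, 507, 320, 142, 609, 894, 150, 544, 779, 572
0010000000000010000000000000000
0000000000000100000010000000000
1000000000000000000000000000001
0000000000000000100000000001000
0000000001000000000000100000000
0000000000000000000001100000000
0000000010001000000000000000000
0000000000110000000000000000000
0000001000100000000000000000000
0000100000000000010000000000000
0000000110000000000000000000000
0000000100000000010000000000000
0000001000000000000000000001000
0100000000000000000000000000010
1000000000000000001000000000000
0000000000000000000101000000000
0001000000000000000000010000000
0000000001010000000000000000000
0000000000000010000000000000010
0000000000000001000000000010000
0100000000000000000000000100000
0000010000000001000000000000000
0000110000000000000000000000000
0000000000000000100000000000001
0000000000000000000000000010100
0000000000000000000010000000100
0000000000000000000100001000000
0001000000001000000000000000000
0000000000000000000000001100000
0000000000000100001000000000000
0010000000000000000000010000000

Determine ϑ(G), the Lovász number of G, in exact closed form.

31*cos(pi/31)/(cos(pi/31) + 1)

N(166) = {787, 205}, |N(166)| = 2.
Vertex 150 has 2 neighbors: 627, 970.
deg(627) = 2; N(627) = {368, 150}.
N(933) = {787, 485}, |N(933)| = 2.
Every vertex has degree 2 (N=31); this is C_{31}, the 31-cycle.
A has 16 distinct eigenvalues ≈ [2.0, 1.95906, 1.83792, 1.64153, 1.37793, 1.05793, 0.69461, 0.30286, -0.1013, -0.50131, -0.88079, -1.22421, -1.51752, -1.74869, -1.90828, -1.98974].
Lovász (edge-transitive): ϑ = −31·(-2*cos(pi/31))/((2)−(-2*cos(pi/31))) = 31*cos(pi/31)/(cos(pi/31) + 1).
= 15.46013499… (decimal).
15 ≤ 31*cos(pi/31)/(cos(pi/31) + 1) ≤ 16: both strict.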